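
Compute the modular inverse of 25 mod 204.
49

gcd(25, 204) = 1, so the inverse exists.
Extended Euclidean algorithm on (204, 25):
204 = 8 × 25 + 4  ⟹  4 = (1)·204 + (-8)·25
25 = 6 × 4 + 1  ⟹  1 = (-6)·204 + (49)·25
So (49)·25 ≡ 1 (mod 204), i.e. 25^(-1) ≡ 49 (mod 204).
Check: 25 × 49 = 1225 ≡ 1 (mod 204)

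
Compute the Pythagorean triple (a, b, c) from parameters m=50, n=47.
(291, 4700, 4709)

Euclid's formula: a = m² - n², b = 2mn, c = m² + n²
m = 50, n = 47
a = 50² - 47² = 2500 - 2209 = 291
b = 2 × 50 × 47 = 4700
c = 50² + 47² = 2500 + 2209 = 4709
Verification: 291² + 4700² = 84681 + 22090000 = 22174681 = 4709² ✓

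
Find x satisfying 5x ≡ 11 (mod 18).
x ≡ 13 (mod 18)

gcd(5, 18) = 1, which divides 11, so solutions exist.
Find 5^(-1) mod 18 by the extended Euclidean algorithm:
18 = 3 × 5 + 3  ⟹  3 = (1)·18 + (-3)·5
5 = 1 × 3 + 2  ⟹  2 = (-1)·18 + (4)·5
3 = 1 × 2 + 1  ⟹  1 = (2)·18 + (-7)·5
So (-7)·5 ≡ 1 (mod 18), i.e. 5^(-1) ≡ -7 ≡ 11 (mod 18).
x ≡ 11 × 11 = 121 ≡ 13 (mod 18).
Check: 5 × 13 = 65 ≡ 11 (mod 18).
Unique solution: x ≡ 13 (mod 18)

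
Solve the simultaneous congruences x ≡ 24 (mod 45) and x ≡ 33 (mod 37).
699

Using Chinese Remainder Theorem:
M = 45 × 37 = 1665
M1 = 37, M2 = 45
y1 = 37^(-1) mod 45 = 28
y2 = 45^(-1) mod 37 = 14
x = (24×37×28 + 33×45×14) mod 1665 = 699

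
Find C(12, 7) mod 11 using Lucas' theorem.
0

Using Lucas' theorem:
Write n=12 and k=7 in base 11:
n in base 11: [1, 1]
k in base 11: [0, 7]
C(12,7) mod 11 = ∏ C(n_i, k_i) mod 11
Digit binomials (mod 11): C(1,0) = 1; C(1,7) = 0 (k_i > n_i)
Product: 1 × 0 = 0 ≡ 0 (mod 11)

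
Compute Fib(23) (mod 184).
137

Matrix identity: Q^n = [[F_(n+1), F_n], [F_n, F_(n-1)]] with Q = [[1,1],[1,0]].
n = 23 = 10111₂. Square-and-multiply, entries mod 184:
Q^1 = [[1,1],[1,0]]
Q^2 = (Q^1)² = [[2,1],[1,1]]
Q^5 = (Q^2)²·Q = [[8,5],[5,3]]
Q^11 = (Q^5)²·Q = [[144,89],[89,55]]
Q^23 = (Q^11)²·Q = [[0,137],[137,47]]
F_23 mod 184 = Q^23[0][1] = 137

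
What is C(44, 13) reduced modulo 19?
0

Using Lucas' theorem:
Write n=44 and k=13 in base 19:
n in base 19: [2, 6]
k in base 19: [0, 13]
C(44,13) mod 19 = ∏ C(n_i, k_i) mod 19
Digit binomials (mod 19): C(2,0) = 1; C(6,13) = 0 (k_i > n_i)
Product: 1 × 0 = 0 ≡ 0 (mod 19)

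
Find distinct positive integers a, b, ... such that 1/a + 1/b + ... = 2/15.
1/8 + 1/120

Greedy algorithm:
2/15: ceiling(15/2) = 8, use 1/8
1/120: ceiling(120/1) = 120, use 1/120
Result: 2/15 = 1/8 + 1/120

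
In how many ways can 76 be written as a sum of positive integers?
9289091

p(n) counts ways to write n as a sum of positive integers (order ignored).
Euler's pentagonal recurrence: p(k) = p(k-1) + p(k-2) - p(k-5) - p(k-7) + p(k-12) + p(k-15) - ... (offsets j(3j∓1)/2, signs ++--, p(0)=1, p(<0)=0).
DP table for k = 0..75: p(0)=1, p(1)=1, p(2)=2, p(3)=3, p(4)=5, p(5)=7, p(6)=11, p(7)=15, p(8)=22, p(9)=30, p(10)=42, p(11)=56, p(12)=77, p(13)=101, p(14)=135, p(15)=176, p(16)=231, p(17)=297, p(18)=385, p(19)=490, p(20)=627, p(21)=792, p(22)=1002, p(23)=1255, p(24)=1575, p(25)=1958, p(26)=2436, p(27)=3010, p(28)=3718, p(29)=4565, p(30)=5604, p(31)=6842, p(32)=8349, p(33)=10143, p(34)=12310, p(35)=14883, p(36)=17977, p(37)=21637, p(38)=26015, p(39)=31185, p(40)=37338, p(41)=44583, p(42)=53174, p(43)=63261, p(44)=75175, p(45)=89134, p(46)=105558, p(47)=124754, p(48)=147273, p(49)=173525, p(50)=204226, p(51)=239943, p(52)=281589, p(53)=329931, p(54)=386155, p(55)=451276, p(56)=526823, p(57)=614154, p(58)=715220, p(59)=831820, p(60)=966467, p(61)=1121505, p(62)=1300156, p(63)=1505499, p(64)=1741630, p(65)=2012558, p(66)=2323520, p(67)=2679689, p(68)=3087735, p(69)=3554345, p(70)=4087968, p(71)=4697205, p(72)=5392783, p(73)=6185689, p(74)=7089500, p(75)=8118264.
Final step: p(76) = p(75) + p(74) - p(71) - p(69) + p(64) + p(61) - p(54) - p(50) + p(41) + p(36) - p(25) - p(19) + p(6)
= 8118264 + 7089500 - 4697205 - 3554345 + 1741630 + 1121505 - 386155 - 204226 + 44583 + 17977 - 1958 - 490 + 11
= 9289091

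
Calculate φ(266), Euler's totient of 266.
108

266 = 2 × 7 × 19
φ(n) = n × ∏(1 - 1/p) for each prime p dividing n
φ(266) = 266 × (1 - 1/2) × (1 - 1/7) × (1 - 1/19) = 108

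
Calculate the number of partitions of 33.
10143

p(n) counts ways to write n as a sum of positive integers (order ignored).
Euler's pentagonal recurrence: p(k) = p(k-1) + p(k-2) - p(k-5) - p(k-7) + p(k-12) + p(k-15) - ... (offsets j(3j∓1)/2, signs ++--, p(0)=1, p(<0)=0).
DP table for k = 0..32: p(0)=1, p(1)=1, p(2)=2, p(3)=3, p(4)=5, p(5)=7, p(6)=11, p(7)=15, p(8)=22, p(9)=30, p(10)=42, p(11)=56, p(12)=77, p(13)=101, p(14)=135, p(15)=176, p(16)=231, p(17)=297, p(18)=385, p(19)=490, p(20)=627, p(21)=792, p(22)=1002, p(23)=1255, p(24)=1575, p(25)=1958, p(26)=2436, p(27)=3010, p(28)=3718, p(29)=4565, p(30)=5604, p(31)=6842, p(32)=8349.
Final step: p(33) = p(32) + p(31) - p(28) - p(26) + p(21) + p(18) - p(11) - p(7)
= 8349 + 6842 - 3718 - 2436 + 792 + 385 - 56 - 15
= 10143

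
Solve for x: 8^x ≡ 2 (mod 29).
19

Baby-step giant-step with step n = ⌈√29⌉ = 6.
Baby steps 8^j mod 29 (j:value) for j=0..5: 0:1, 1:8, 2:6, 3:19, 4:7, 5:27.
Giant-step multiplier: 8^(-6) ≡ 8^(28-6) = 8^22 ≡ 9 (mod 29).
Giant steps γ_i = 2·9^i mod 29: γ_0=2, γ_1=18, γ_2=17, γ_3=8 (in table at j=1).
x = i·n + j = 3·6 + 1 = 19.
Check: 8^19 ≡ 2 (mod 29).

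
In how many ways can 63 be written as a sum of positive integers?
1505499

p(n) counts ways to write n as a sum of positive integers (order ignored).
Euler's pentagonal recurrence: p(k) = p(k-1) + p(k-2) - p(k-5) - p(k-7) + p(k-12) + p(k-15) - ... (offsets j(3j∓1)/2, signs ++--, p(0)=1, p(<0)=0).
DP table for k = 0..62: p(0)=1, p(1)=1, p(2)=2, p(3)=3, p(4)=5, p(5)=7, p(6)=11, p(7)=15, p(8)=22, p(9)=30, p(10)=42, p(11)=56, p(12)=77, p(13)=101, p(14)=135, p(15)=176, p(16)=231, p(17)=297, p(18)=385, p(19)=490, p(20)=627, p(21)=792, p(22)=1002, p(23)=1255, p(24)=1575, p(25)=1958, p(26)=2436, p(27)=3010, p(28)=3718, p(29)=4565, p(30)=5604, p(31)=6842, p(32)=8349, p(33)=10143, p(34)=12310, p(35)=14883, p(36)=17977, p(37)=21637, p(38)=26015, p(39)=31185, p(40)=37338, p(41)=44583, p(42)=53174, p(43)=63261, p(44)=75175, p(45)=89134, p(46)=105558, p(47)=124754, p(48)=147273, p(49)=173525, p(50)=204226, p(51)=239943, p(52)=281589, p(53)=329931, p(54)=386155, p(55)=451276, p(56)=526823, p(57)=614154, p(58)=715220, p(59)=831820, p(60)=966467, p(61)=1121505, p(62)=1300156.
Final step: p(63) = p(62) + p(61) - p(58) - p(56) + p(51) + p(48) - p(41) - p(37) + p(28) + p(23) - p(12) - p(6)
= 1300156 + 1121505 - 715220 - 526823 + 239943 + 147273 - 44583 - 21637 + 3718 + 1255 - 77 - 11
= 1505499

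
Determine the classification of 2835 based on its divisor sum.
abundant

Proper divisors of 2835: sum = 1 + 3 + 5 + 7 + 9 + 15 + 21 + 27 + ... + 315 + 405 + 567 + 945 (19 divisors) = 2973
Since 2973 > 2835, 2835 is abundant.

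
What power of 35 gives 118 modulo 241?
92

Baby-step giant-step with step n = ⌈√241⌉ = 16.
Baby steps 35^j mod 241 (j:value) for j=0..15: 0:1, 1:35, 2:20, 3:218, 4:159, 5:22, 6:47, 7:199, 8:217, 9:124, 10:2, 11:70, 12:40, 13:195, 14:77, 15:44.
Giant-step multiplier: 35^(-16) ≡ 35^(240-16) = 35^224 ≡ 100 (mod 241).
Giant steps γ_i = 118·100^i mod 241: γ_0=118, γ_1=232, γ_2=64, γ_3=134, γ_4=145, γ_5=40 (in table at j=12).
x = i·n + j = 5·16 + 12 = 92.
Check: 35^92 ≡ 118 (mod 241).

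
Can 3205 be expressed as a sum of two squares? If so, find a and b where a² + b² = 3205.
17² + 54² (a=17, b=54)

Factorization: 3205 = 5 × 641
By Fermat: n is sum of two squares iff every prime p ≡ 3 (mod 4) appears to even power.
All primes ≡ 3 (mod 4) appear to even power.
Search a = 0, 1, 2, … for 3205 - a² a perfect square: first hit at a = 17: 3205 - 289 = 2916 = 54².
3205 = 17² + 54² = 289 + 2916 ✓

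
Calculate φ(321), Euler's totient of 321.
212

321 = 3 × 107
φ(n) = n × ∏(1 - 1/p) for each prime p dividing n
φ(321) = 321 × (1 - 1/3) × (1 - 1/107) = 212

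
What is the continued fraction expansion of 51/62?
[0; 1, 4, 1, 1, 1, 3]

Euclidean algorithm steps:
51 = 0 × 62 + 51
62 = 1 × 51 + 11
51 = 4 × 11 + 7
11 = 1 × 7 + 4
7 = 1 × 4 + 3
4 = 1 × 3 + 1
3 = 3 × 1 + 0
Continued fraction: [0; 1, 4, 1, 1, 1, 3]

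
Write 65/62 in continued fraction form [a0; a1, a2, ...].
[1; 20, 1, 2]

Euclidean algorithm steps:
65 = 1 × 62 + 3
62 = 20 × 3 + 2
3 = 1 × 2 + 1
2 = 2 × 1 + 0
Continued fraction: [1; 20, 1, 2]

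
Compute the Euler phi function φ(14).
6

14 = 2 × 7
φ(n) = n × ∏(1 - 1/p) for each prime p dividing n
φ(14) = 14 × (1 - 1/2) × (1 - 1/7) = 6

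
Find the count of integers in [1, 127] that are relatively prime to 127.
126

127 = 127
φ(n) = n × ∏(1 - 1/p) for each prime p dividing n
φ(127) = 127 × (1 - 1/127) = 126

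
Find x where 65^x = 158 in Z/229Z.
220

Baby-step giant-step with step n = ⌈√229⌉ = 16.
Baby steps 65^j mod 229 (j:value) for j=0..15: 0:1, 1:65, 2:103, 3:54, 4:75, 5:66, 6:168, 7:157, 8:129, 9:141, 10:5, 11:96, 12:57, 13:41, 14:146, 15:101.
Giant-step multiplier: 65^(-16) ≡ 65^(228-16) = 65^212 ≡ 3 (mod 229).
Giant steps γ_i = 158·3^i mod 229: γ_0=158, γ_1=16, γ_2=48, γ_3=144, γ_4=203, γ_5=151, γ_6=224, γ_7=214, γ_8=184, γ_9=94, γ_10=53, γ_11=159, γ_12=19, γ_13=57 (in table at j=12).
x = i·n + j = 13·16 + 12 = 220.
Check: 65^220 ≡ 158 (mod 229).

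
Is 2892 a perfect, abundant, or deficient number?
abundant

Proper divisors of 2892: sum = 1 + 2 + 3 + 4 + 6 + 12 + 241 + 482 + 723 + 964 + 1446 = 3884
Since 3884 > 2892, 2892 is abundant.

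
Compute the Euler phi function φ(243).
162

243 = 3^5
φ(n) = n × ∏(1 - 1/p) for each prime p dividing n
φ(243) = 243 × (1 - 1/3) = 162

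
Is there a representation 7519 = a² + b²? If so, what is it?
Not possible

Factorization: 7519 = 73 × 103
By Fermat: n is sum of two squares iff every prime p ≡ 3 (mod 4) appears to even power.
Prime(s) ≡ 3 (mod 4) with odd exponent: [(103, 1)]
Therefore 7519 cannot be expressed as a² + b².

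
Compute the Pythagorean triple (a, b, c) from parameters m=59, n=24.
(2905, 2832, 4057)

Euclid's formula: a = m² - n², b = 2mn, c = m² + n²
m = 59, n = 24
a = 59² - 24² = 3481 - 576 = 2905
b = 2 × 59 × 24 = 2832
c = 59² + 24² = 3481 + 576 = 4057
Verification: 2905² + 2832² = 8439025 + 8020224 = 16459249 = 4057² ✓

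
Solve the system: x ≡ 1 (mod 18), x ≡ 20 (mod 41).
307

Using Chinese Remainder Theorem:
M = 18 × 41 = 738
M1 = 41, M2 = 18
y1 = 41^(-1) mod 18 = 11
y2 = 18^(-1) mod 41 = 16
x = (1×41×11 + 20×18×16) mod 738 = 307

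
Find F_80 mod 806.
751

Matrix identity: Q^n = [[F_(n+1), F_n], [F_n, F_(n-1)]] with Q = [[1,1],[1,0]].
n = 80 = 1010000₂. Square-and-multiply, entries mod 806:
Q^1 = [[1,1],[1,0]]
Q^2 = (Q^1)² = [[2,1],[1,1]]
Q^5 = (Q^2)²·Q = [[8,5],[5,3]]
Q^10 = (Q^5)² = [[89,55],[55,34]]
Q^20 = (Q^10)² = [[468,317],[317,151]]
Q^40 = (Q^20)² = [[337,365],[365,778]]
Q^80 = (Q^40)² = [[158,751],[751,213]]
F_80 mod 806 = Q^80[0][1] = 751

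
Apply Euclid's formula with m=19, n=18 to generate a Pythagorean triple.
(37, 684, 685)

Euclid's formula: a = m² - n², b = 2mn, c = m² + n²
m = 19, n = 18
a = 19² - 18² = 361 - 324 = 37
b = 2 × 19 × 18 = 684
c = 19² + 18² = 361 + 324 = 685
Verification: 37² + 684² = 1369 + 467856 = 469225 = 685² ✓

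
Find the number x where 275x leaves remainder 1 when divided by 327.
44

gcd(275, 327) = 1, so the inverse exists.
Extended Euclidean algorithm on (327, 275):
327 = 1 × 275 + 52  ⟹  52 = (1)·327 + (-1)·275
275 = 5 × 52 + 15  ⟹  15 = (-5)·327 + (6)·275
52 = 3 × 15 + 7  ⟹  7 = (16)·327 + (-19)·275
15 = 2 × 7 + 1  ⟹  1 = (-37)·327 + (44)·275
So (44)·275 ≡ 1 (mod 327), i.e. 275^(-1) ≡ 44 (mod 327).
Check: 275 × 44 = 12100 ≡ 1 (mod 327)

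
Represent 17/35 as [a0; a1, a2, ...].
[0; 2, 17]

Euclidean algorithm steps:
17 = 0 × 35 + 17
35 = 2 × 17 + 1
17 = 17 × 1 + 0
Continued fraction: [0; 2, 17]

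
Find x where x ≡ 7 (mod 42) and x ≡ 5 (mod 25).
805

Using Chinese Remainder Theorem:
M = 42 × 25 = 1050
M1 = 25, M2 = 42
y1 = 25^(-1) mod 42 = 37
y2 = 42^(-1) mod 25 = 3
x = (7×25×37 + 5×42×3) mod 1050 = 805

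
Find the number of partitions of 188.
1398341745571

p(n) counts ways to write n as a sum of positive integers (order ignored).
Euler's pentagonal recurrence: p(k) = p(k-1) + p(k-2) - p(k-5) - p(k-7) + p(k-12) + p(k-15) - ... (offsets j(3j∓1)/2, signs ++--, p(0)=1, p(<0)=0).
DP table for k = 0..187: p(0)=1, p(1)=1, p(2)=2, p(3)=3, p(4)=5, p(5)=7, p(6)=11, p(7)=15, p(8)=22, p(9)=30, p(10)=42, p(11)=56, p(12)=77, p(13)=101, p(14)=135, p(15)=176, p(16)=231, p(17)=297, p(18)=385, p(19)=490, p(20)=627, p(21)=792, p(22)=1002, p(23)=1255, p(24)=1575, p(25)=1958, p(26)=2436, p(27)=3010, p(28)=3718, p(29)=4565, p(30)=5604, p(31)=6842, p(32)=8349, p(33)=10143, p(34)=12310, p(35)=14883, p(36)=17977, p(37)=21637, p(38)=26015, p(39)=31185, p(40)=37338, p(41)=44583, p(42)=53174, p(43)=63261, p(44)=75175, p(45)=89134, p(46)=105558, p(47)=124754, p(48)=147273, p(49)=173525, p(50)=204226, p(51)=239943, p(52)=281589, p(53)=329931, p(54)=386155, p(55)=451276, p(56)=526823, p(57)=614154, p(58)=715220, p(59)=831820, p(60)=966467, p(61)=1121505, p(62)=1300156, p(63)=1505499, p(64)=1741630, p(65)=2012558, p(66)=2323520, p(67)=2679689, p(68)=3087735, p(69)=3554345, p(70)=4087968, p(71)=4697205, p(72)=5392783, p(73)=6185689, p(74)=7089500, p(75)=8118264, p(76)=9289091, p(77)=10619863, p(78)=12132164, p(79)=13848650, p(80)=15796476, p(81)=18004327, p(82)=20506255, p(83)=23338469, p(84)=26543660, p(85)=30167357, p(86)=34262962, p(87)=38887673, p(88)=44108109, p(89)=49995925, p(90)=56634173, p(91)=64112359, p(92)=72533807, p(93)=82010177, p(94)=92669720, p(95)=104651419, p(96)=118114304, p(97)=133230930, p(98)=150198136, p(99)=169229875, p(100)=190569292, p(101)=214481126, p(102)=241265379, p(103)=271248950, p(104)=304801365, p(105)=342325709, p(106)=384276336, p(107)=431149389, p(108)=483502844, p(109)=541946240, p(110)=607163746, p(111)=679903203, p(112)=761002156, p(113)=851376628, p(114)=952050665, p(115)=1064144451, p(116)=1188908248, p(117)=1327710076, p(118)=1482074143, p(119)=1653668665, p(120)=1844349560, p(121)=2056148051, p(122)=2291320912, p(123)=2552338241, p(124)=2841940500, p(125)=3163127352, p(126)=3519222692, p(127)=3913864295, p(128)=4351078600, p(129)=4835271870, p(130)=5371315400, p(131)=5964539504, p(132)=6620830889, p(133)=7346629512, p(134)=8149040695, p(135)=9035836076, p(136)=10015581680, p(137)=11097645016, p(138)=12292341831, p(139)=13610949895, p(140)=15065878135, p(141)=16670689208, p(142)=18440293320, p(143)=20390982757, p(144)=22540654445, p(145)=24908858009, p(146)=27517052599, p(147)=30388671978, p(148)=33549419497, p(149)=37027355200, p(150)=40853235313, p(151)=45060624582, p(152)=49686288421, p(153)=54770336324, p(154)=60356673280, p(155)=66493182097, p(156)=73232243759, p(157)=80630964769, p(158)=88751778802, p(159)=97662728555, p(160)=107438159466, p(161)=118159068427, p(162)=129913904637, p(163)=142798995930, p(164)=156919475295, p(165)=172389800255, p(166)=189334822579, p(167)=207890420102, p(168)=228204732751, p(169)=250438925115, p(170)=274768617130, p(171)=301384802048, p(172)=330495499613, p(173)=362326859895, p(174)=397125074750, p(175)=435157697830, p(176)=476715857290, p(177)=522115831195, p(178)=571701605655, p(179)=625846753120, p(180)=684957390936, p(181)=749474411781, p(182)=819876908323, p(183)=896684817527, p(184)=980462880430, p(185)=1071823774337, p(186)=1171432692373, p(187)=1280011042268.
Final step: p(188) = p(187) + p(186) - p(183) - p(181) + p(176) + p(173) - p(166) - p(162) + p(153) + p(148) - p(137) - p(131) + p(118) + p(111) - p(96) - p(88) + p(71) + p(62) - p(43) - p(33) + p(12) + p(1)
= 1280011042268 + 1171432692373 - 896684817527 - 749474411781 + 476715857290 + 362326859895 - 189334822579 - 129913904637 + 54770336324 + 33549419497 - 11097645016 - 5964539504 + 1482074143 + 679903203 - 118114304 - 44108109 + 4697205 + 1300156 - 63261 - 10143 + 77 + 1
= 1398341745571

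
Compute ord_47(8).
23

47 is prime, so ord(8) divides φ(47) = 46.
Divisors of 46: 1, 2, 23, 46.
Repeated squaring: 8^1 ≡ 8, 8^2 ≡ 17, 8^4 ≡ 7, 8^8 ≡ 2, 8^16 ≡ 4, 8^32 ≡ 16 (mod 47).
Test 8^d mod 47 for each divisor d in increasing order:
8^1 ≡ 8
8^2 ≡ 17
8^23 = 8^16·8^4·8^2·8^1 ≡ 1  ← first divisor giving 1
The order is 23.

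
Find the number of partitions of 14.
135

p(n) counts ways to write n as a sum of positive integers (order ignored).
Euler's pentagonal recurrence: p(k) = p(k-1) + p(k-2) - p(k-5) - p(k-7) + p(k-12) + p(k-15) - ... (offsets j(3j∓1)/2, signs ++--, p(0)=1, p(<0)=0).
DP table for k = 0..13: p(0)=1, p(1)=1, p(2)=2, p(3)=3, p(4)=5, p(5)=7, p(6)=11, p(7)=15, p(8)=22, p(9)=30, p(10)=42, p(11)=56, p(12)=77, p(13)=101.
Final step: p(14) = p(13) + p(12) - p(9) - p(7) + p(2)
= 101 + 77 - 30 - 15 + 2
= 135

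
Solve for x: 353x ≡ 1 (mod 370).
87

gcd(353, 370) = 1, so the inverse exists.
Extended Euclidean algorithm on (370, 353):
370 = 1 × 353 + 17  ⟹  17 = (1)·370 + (-1)·353
353 = 20 × 17 + 13  ⟹  13 = (-20)·370 + (21)·353
17 = 1 × 13 + 4  ⟹  4 = (21)·370 + (-22)·353
13 = 3 × 4 + 1  ⟹  1 = (-83)·370 + (87)·353
So (87)·353 ≡ 1 (mod 370), i.e. 353^(-1) ≡ 87 (mod 370).
Check: 353 × 87 = 30711 ≡ 1 (mod 370)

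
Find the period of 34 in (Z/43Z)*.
42

43 is prime, so ord(34) divides φ(43) = 42.
Divisors of 42: 1, 2, 3, 6, 7, 14, 21, 42.
Repeated squaring: 34^1 ≡ 34, 34^2 ≡ 38, 34^4 ≡ 25, 34^8 ≡ 23, 34^16 ≡ 13, 34^32 ≡ 40 (mod 43).
Test 34^d mod 43 for each divisor d in increasing order:
34^1 ≡ 34
34^2 ≡ 38
34^3 = 34^2·34^1 ≡ 2
34^6 = 34^4·34^2 ≡ 4
34^7 = 34^4·34^2·34^1 ≡ 7
34^14 = 34^8·34^4·34^2 ≡ 6
34^21 = 34^16·34^4·34^1 ≡ 42
34^42 = 34^32·34^8·34^2 ≡ 1  ← first divisor giving 1
The order is 42.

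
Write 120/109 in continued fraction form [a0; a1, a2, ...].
[1; 9, 1, 10]

Euclidean algorithm steps:
120 = 1 × 109 + 11
109 = 9 × 11 + 10
11 = 1 × 10 + 1
10 = 10 × 1 + 0
Continued fraction: [1; 9, 1, 10]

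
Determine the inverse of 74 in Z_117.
68

gcd(74, 117) = 1, so the inverse exists.
Extended Euclidean algorithm on (117, 74):
117 = 1 × 74 + 43  ⟹  43 = (1)·117 + (-1)·74
74 = 1 × 43 + 31  ⟹  31 = (-1)·117 + (2)·74
43 = 1 × 31 + 12  ⟹  12 = (2)·117 + (-3)·74
31 = 2 × 12 + 7  ⟹  7 = (-5)·117 + (8)·74
12 = 1 × 7 + 5  ⟹  5 = (7)·117 + (-11)·74
7 = 1 × 5 + 2  ⟹  2 = (-12)·117 + (19)·74
5 = 2 × 2 + 1  ⟹  1 = (31)·117 + (-49)·74
So (-49)·74 ≡ 1 (mod 117), i.e. 74^(-1) ≡ -49 ≡ 68 (mod 117).
Check: 74 × 68 = 5032 ≡ 1 (mod 117)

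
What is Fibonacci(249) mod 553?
531

Matrix identity: Q^n = [[F_(n+1), F_n], [F_n, F_(n-1)]] with Q = [[1,1],[1,0]].
n = 249 = 11111001₂. Square-and-multiply, entries mod 553:
Q^1 = [[1,1],[1,0]]
Q^3 = (Q^1)²·Q = [[3,2],[2,1]]
Q^7 = (Q^3)²·Q = [[21,13],[13,8]]
Q^15 = (Q^7)²·Q = [[434,57],[57,377]]
Q^31 = (Q^15)²·Q = [[42,267],[267,328]]
Q^62 = (Q^31)² = [[57,356],[356,254]]
Q^124 = (Q^62)² = [[30,116],[116,467]]
Q^249 = (Q^124)²·Q = [[118,531],[531,140]]
F_249 mod 553 = Q^249[0][1] = 531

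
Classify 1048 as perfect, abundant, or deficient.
deficient

Proper divisors of 1048: sum = 1 + 2 + 4 + 8 + 131 + 262 + 524 = 932
Since 932 < 1048, 1048 is deficient.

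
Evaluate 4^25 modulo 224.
32

Repeated squaring. Binary of 25 = 11001.
4^1 ≡ 4 (mod 224); 4^2 ≡ 16 (mod 224); 4^4 ≡ 32 (mod 224); 4^8 ≡ 128 (mod 224); 4^16 ≡ 32 (mod 224)
4^25 = 4^1 × 4^8 × 4^16 ≡ 32 (mod 224)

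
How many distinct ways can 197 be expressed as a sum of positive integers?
3068829878530

p(n) counts ways to write n as a sum of positive integers (order ignored).
Euler's pentagonal recurrence: p(k) = p(k-1) + p(k-2) - p(k-5) - p(k-7) + p(k-12) + p(k-15) - ... (offsets j(3j∓1)/2, signs ++--, p(0)=1, p(<0)=0).
DP table for k = 0..196: p(0)=1, p(1)=1, p(2)=2, p(3)=3, p(4)=5, p(5)=7, p(6)=11, p(7)=15, p(8)=22, p(9)=30, p(10)=42, p(11)=56, p(12)=77, p(13)=101, p(14)=135, p(15)=176, p(16)=231, p(17)=297, p(18)=385, p(19)=490, p(20)=627, p(21)=792, p(22)=1002, p(23)=1255, p(24)=1575, p(25)=1958, p(26)=2436, p(27)=3010, p(28)=3718, p(29)=4565, p(30)=5604, p(31)=6842, p(32)=8349, p(33)=10143, p(34)=12310, p(35)=14883, p(36)=17977, p(37)=21637, p(38)=26015, p(39)=31185, p(40)=37338, p(41)=44583, p(42)=53174, p(43)=63261, p(44)=75175, p(45)=89134, p(46)=105558, p(47)=124754, p(48)=147273, p(49)=173525, p(50)=204226, p(51)=239943, p(52)=281589, p(53)=329931, p(54)=386155, p(55)=451276, p(56)=526823, p(57)=614154, p(58)=715220, p(59)=831820, p(60)=966467, p(61)=1121505, p(62)=1300156, p(63)=1505499, p(64)=1741630, p(65)=2012558, p(66)=2323520, p(67)=2679689, p(68)=3087735, p(69)=3554345, p(70)=4087968, p(71)=4697205, p(72)=5392783, p(73)=6185689, p(74)=7089500, p(75)=8118264, p(76)=9289091, p(77)=10619863, p(78)=12132164, p(79)=13848650, p(80)=15796476, p(81)=18004327, p(82)=20506255, p(83)=23338469, p(84)=26543660, p(85)=30167357, p(86)=34262962, p(87)=38887673, p(88)=44108109, p(89)=49995925, p(90)=56634173, p(91)=64112359, p(92)=72533807, p(93)=82010177, p(94)=92669720, p(95)=104651419, p(96)=118114304, p(97)=133230930, p(98)=150198136, p(99)=169229875, p(100)=190569292, p(101)=214481126, p(102)=241265379, p(103)=271248950, p(104)=304801365, p(105)=342325709, p(106)=384276336, p(107)=431149389, p(108)=483502844, p(109)=541946240, p(110)=607163746, p(111)=679903203, p(112)=761002156, p(113)=851376628, p(114)=952050665, p(115)=1064144451, p(116)=1188908248, p(117)=1327710076, p(118)=1482074143, p(119)=1653668665, p(120)=1844349560, p(121)=2056148051, p(122)=2291320912, p(123)=2552338241, p(124)=2841940500, p(125)=3163127352, p(126)=3519222692, p(127)=3913864295, p(128)=4351078600, p(129)=4835271870, p(130)=5371315400, p(131)=5964539504, p(132)=6620830889, p(133)=7346629512, p(134)=8149040695, p(135)=9035836076, p(136)=10015581680, p(137)=11097645016, p(138)=12292341831, p(139)=13610949895, p(140)=15065878135, p(141)=16670689208, p(142)=18440293320, p(143)=20390982757, p(144)=22540654445, p(145)=24908858009, p(146)=27517052599, p(147)=30388671978, p(148)=33549419497, p(149)=37027355200, p(150)=40853235313, p(151)=45060624582, p(152)=49686288421, p(153)=54770336324, p(154)=60356673280, p(155)=66493182097, p(156)=73232243759, p(157)=80630964769, p(158)=88751778802, p(159)=97662728555, p(160)=107438159466, p(161)=118159068427, p(162)=129913904637, p(163)=142798995930, p(164)=156919475295, p(165)=172389800255, p(166)=189334822579, p(167)=207890420102, p(168)=228204732751, p(169)=250438925115, p(170)=274768617130, p(171)=301384802048, p(172)=330495499613, p(173)=362326859895, p(174)=397125074750, p(175)=435157697830, p(176)=476715857290, p(177)=522115831195, p(178)=571701605655, p(179)=625846753120, p(180)=684957390936, p(181)=749474411781, p(182)=819876908323, p(183)=896684817527, p(184)=980462880430, p(185)=1071823774337, p(186)=1171432692373, p(187)=1280011042268, p(188)=1398341745571, p(189)=1527273599625, p(190)=1667727404093, p(191)=1820701100652, p(192)=1987276856363, p(193)=2168627105469, p(194)=2366022741845, p(195)=2580840212973, p(196)=2814570987591.
Final step: p(197) = p(196) + p(195) - p(192) - p(190) + p(185) + p(182) - p(175) - p(171) + p(162) + p(157) - p(146) - p(140) + p(127) + p(120) - p(105) - p(97) + p(80) + p(71) - p(52) - p(42) + p(21) + p(10)
= 2814570987591 + 2580840212973 - 1987276856363 - 1667727404093 + 1071823774337 + 819876908323 - 435157697830 - 301384802048 + 129913904637 + 80630964769 - 27517052599 - 15065878135 + 3913864295 + 1844349560 - 342325709 - 133230930 + 15796476 + 4697205 - 281589 - 53174 + 792 + 42
= 3068829878530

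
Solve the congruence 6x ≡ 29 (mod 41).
x ≡ 39 (mod 41)

gcd(6, 41) = 1, which divides 29, so solutions exist.
Find 6^(-1) mod 41 by the extended Euclidean algorithm:
41 = 6 × 6 + 5  ⟹  5 = (1)·41 + (-6)·6
6 = 1 × 5 + 1  ⟹  1 = (-1)·41 + (7)·6
So (7)·6 ≡ 1 (mod 41), i.e. 6^(-1) ≡ 7 (mod 41).
x ≡ 7 × 29 = 203 ≡ 39 (mod 41).
Check: 6 × 39 = 234 ≡ 29 (mod 41).
Unique solution: x ≡ 39 (mod 41)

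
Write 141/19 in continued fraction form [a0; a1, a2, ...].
[7; 2, 2, 1, 2]

Euclidean algorithm steps:
141 = 7 × 19 + 8
19 = 2 × 8 + 3
8 = 2 × 3 + 2
3 = 1 × 2 + 1
2 = 2 × 1 + 0
Continued fraction: [7; 2, 2, 1, 2]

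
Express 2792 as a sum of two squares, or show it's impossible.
26² + 46² (a=26, b=46)

Factorization: 2792 = 2^3 × 349
By Fermat: n is sum of two squares iff every prime p ≡ 3 (mod 4) appears to even power.
All primes ≡ 3 (mod 4) appear to even power.
Search a = 0, 1, 2, … for 2792 - a² a perfect square: first hit at a = 26: 2792 - 676 = 2116 = 46².
2792 = 26² + 46² = 676 + 2116 ✓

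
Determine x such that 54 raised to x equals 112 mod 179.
69

Baby-step giant-step with step n = ⌈√179⌉ = 14.
Baby steps 54^j mod 179 (j:value) for j=0..13: 0:1, 1:54, 2:52, 3:123, 4:19, 5:131, 6:93, 7:10, 8:3, 9:162, 10:156, 11:11, 12:57, 13:35.
Giant-step multiplier: 54^(-14) ≡ 54^(178-14) = 54^164 ≡ 145 (mod 179).
Giant steps γ_i = 112·145^i mod 179: γ_0=112, γ_1=130, γ_2=55, γ_3=99, γ_4=35 (in table at j=13).
x = i·n + j = 4·14 + 13 = 69.
Check: 54^69 ≡ 112 (mod 179).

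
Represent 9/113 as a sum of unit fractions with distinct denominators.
1/13 + 1/368 + 1/180198 + 1/48706798608

Greedy algorithm:
9/113: ceiling(113/9) = 13, use 1/13
4/1469: ceiling(1469/4) = 368, use 1/368
3/540592: ceiling(540592/3) = 180198, use 1/180198
1/48706798608: ceiling(48706798608/1) = 48706798608, use 1/48706798608
Result: 9/113 = 1/13 + 1/368 + 1/180198 + 1/48706798608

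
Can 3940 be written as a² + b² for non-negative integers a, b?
24² + 58² (a=24, b=58)

Factorization: 3940 = 2^2 × 5 × 197
By Fermat: n is sum of two squares iff every prime p ≡ 3 (mod 4) appears to even power.
All primes ≡ 3 (mod 4) appear to even power.
Search a = 0, 1, 2, … for 3940 - a² a perfect square: first hit at a = 24: 3940 - 576 = 3364 = 58².
3940 = 24² + 58² = 576 + 3364 ✓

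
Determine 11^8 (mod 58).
45

Repeated squaring. Binary of 8 = 1000.
11^1 ≡ 11 (mod 58); 11^2 ≡ 5 (mod 58); 11^4 ≡ 25 (mod 58); 11^8 ≡ 45 (mod 58)
11^8 = 11^8 ≡ 45 (mod 58)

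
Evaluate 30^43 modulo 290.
30

Repeated squaring. Binary of 43 = 101011.
30^1 ≡ 30 (mod 290); 30^2 ≡ 30 (mod 290); 30^4 ≡ 30 (mod 290); 30^8 ≡ 30 (mod 290); 30^16 ≡ 30 (mod 290); 30^32 ≡ 30 (mod 290)
30^43 = 30^1 × 30^2 × 30^8 × 30^32 ≡ 30 (mod 290)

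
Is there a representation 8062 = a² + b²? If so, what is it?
Not possible

Factorization: 8062 = 2 × 29 × 139
By Fermat: n is sum of two squares iff every prime p ≡ 3 (mod 4) appears to even power.
Prime(s) ≡ 3 (mod 4) with odd exponent: [(139, 1)]
Therefore 8062 cannot be expressed as a² + b².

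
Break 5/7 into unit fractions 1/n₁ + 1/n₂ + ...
1/2 + 1/5 + 1/70

Greedy algorithm:
5/7: ceiling(7/5) = 2, use 1/2
3/14: ceiling(14/3) = 5, use 1/5
1/70: ceiling(70/1) = 70, use 1/70
Result: 5/7 = 1/2 + 1/5 + 1/70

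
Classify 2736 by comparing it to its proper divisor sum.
abundant

Proper divisors of 2736: sum = 1 + 2 + 3 + 4 + 6 + 8 + 9 + 12 + ... + 456 + 684 + 912 + 1368 (29 divisors) = 5324
Since 5324 > 2736, 2736 is abundant.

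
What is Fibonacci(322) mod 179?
53

Matrix identity: Q^n = [[F_(n+1), F_n], [F_n, F_(n-1)]] with Q = [[1,1],[1,0]].
n = 322 = 101000010₂. Square-and-multiply, entries mod 179:
Q^1 = [[1,1],[1,0]]
Q^2 = (Q^1)² = [[2,1],[1,1]]
Q^5 = (Q^2)²·Q = [[8,5],[5,3]]
Q^10 = (Q^5)² = [[89,55],[55,34]]
Q^20 = (Q^10)² = [[27,142],[142,64]]
Q^40 = (Q^20)² = [[129,34],[34,95]]
Q^80 = (Q^40)² = [[76,98],[98,157]]
Q^161 = (Q^80)²·Q = [[87,165],[165,101]]
Q^322 = (Q^161)² = [[68,53],[53,15]]
F_322 mod 179 = Q^322[0][1] = 53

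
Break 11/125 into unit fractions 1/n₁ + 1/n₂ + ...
1/12 + 1/215 + 1/64500

Greedy algorithm:
11/125: ceiling(125/11) = 12, use 1/12
7/1500: ceiling(1500/7) = 215, use 1/215
1/64500: ceiling(64500/1) = 64500, use 1/64500
Result: 11/125 = 1/12 + 1/215 + 1/64500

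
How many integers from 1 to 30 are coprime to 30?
8

30 = 2 × 3 × 5
φ(n) = n × ∏(1 - 1/p) for each prime p dividing n
φ(30) = 30 × (1 - 1/2) × (1 - 1/3) × (1 - 1/5) = 8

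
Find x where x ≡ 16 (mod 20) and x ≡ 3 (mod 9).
156

Using Chinese Remainder Theorem:
M = 20 × 9 = 180
M1 = 9, M2 = 20
y1 = 9^(-1) mod 20 = 9
y2 = 20^(-1) mod 9 = 5
x = (16×9×9 + 3×20×5) mod 180 = 156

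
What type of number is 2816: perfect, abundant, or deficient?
abundant

Proper divisors of 2816: sum = 1 + 2 + 4 + 8 + 11 + 16 + 22 + 32 + ... + 256 + 352 + 704 + 1408 (17 divisors) = 3316
Since 3316 > 2816, 2816 is abundant.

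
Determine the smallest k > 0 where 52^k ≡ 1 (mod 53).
2

53 is prime, so ord(52) divides φ(53) = 52.
Divisors of 52: 1, 2, 4, 13, 26, 52.
Repeated squaring: 52^1 ≡ 52, 52^2 ≡ 1, 52^4 ≡ 1, 52^8 ≡ 1, 52^16 ≡ 1, 52^32 ≡ 1 (mod 53).
Test 52^d mod 53 for each divisor d in increasing order:
52^1 ≡ 52
52^2 ≡ 1  ← first divisor giving 1
The order is 2.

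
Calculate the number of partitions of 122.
2291320912

p(n) counts ways to write n as a sum of positive integers (order ignored).
Euler's pentagonal recurrence: p(k) = p(k-1) + p(k-2) - p(k-5) - p(k-7) + p(k-12) + p(k-15) - ... (offsets j(3j∓1)/2, signs ++--, p(0)=1, p(<0)=0).
DP table for k = 0..121: p(0)=1, p(1)=1, p(2)=2, p(3)=3, p(4)=5, p(5)=7, p(6)=11, p(7)=15, p(8)=22, p(9)=30, p(10)=42, p(11)=56, p(12)=77, p(13)=101, p(14)=135, p(15)=176, p(16)=231, p(17)=297, p(18)=385, p(19)=490, p(20)=627, p(21)=792, p(22)=1002, p(23)=1255, p(24)=1575, p(25)=1958, p(26)=2436, p(27)=3010, p(28)=3718, p(29)=4565, p(30)=5604, p(31)=6842, p(32)=8349, p(33)=10143, p(34)=12310, p(35)=14883, p(36)=17977, p(37)=21637, p(38)=26015, p(39)=31185, p(40)=37338, p(41)=44583, p(42)=53174, p(43)=63261, p(44)=75175, p(45)=89134, p(46)=105558, p(47)=124754, p(48)=147273, p(49)=173525, p(50)=204226, p(51)=239943, p(52)=281589, p(53)=329931, p(54)=386155, p(55)=451276, p(56)=526823, p(57)=614154, p(58)=715220, p(59)=831820, p(60)=966467, p(61)=1121505, p(62)=1300156, p(63)=1505499, p(64)=1741630, p(65)=2012558, p(66)=2323520, p(67)=2679689, p(68)=3087735, p(69)=3554345, p(70)=4087968, p(71)=4697205, p(72)=5392783, p(73)=6185689, p(74)=7089500, p(75)=8118264, p(76)=9289091, p(77)=10619863, p(78)=12132164, p(79)=13848650, p(80)=15796476, p(81)=18004327, p(82)=20506255, p(83)=23338469, p(84)=26543660, p(85)=30167357, p(86)=34262962, p(87)=38887673, p(88)=44108109, p(89)=49995925, p(90)=56634173, p(91)=64112359, p(92)=72533807, p(93)=82010177, p(94)=92669720, p(95)=104651419, p(96)=118114304, p(97)=133230930, p(98)=150198136, p(99)=169229875, p(100)=190569292, p(101)=214481126, p(102)=241265379, p(103)=271248950, p(104)=304801365, p(105)=342325709, p(106)=384276336, p(107)=431149389, p(108)=483502844, p(109)=541946240, p(110)=607163746, p(111)=679903203, p(112)=761002156, p(113)=851376628, p(114)=952050665, p(115)=1064144451, p(116)=1188908248, p(117)=1327710076, p(118)=1482074143, p(119)=1653668665, p(120)=1844349560, p(121)=2056148051.
Final step: p(122) = p(121) + p(120) - p(117) - p(115) + p(110) + p(107) - p(100) - p(96) + p(87) + p(82) - p(71) - p(65) + p(52) + p(45) - p(30) - p(22) + p(5)
= 2056148051 + 1844349560 - 1327710076 - 1064144451 + 607163746 + 431149389 - 190569292 - 118114304 + 38887673 + 20506255 - 4697205 - 2012558 + 281589 + 89134 - 5604 - 1002 + 7
= 2291320912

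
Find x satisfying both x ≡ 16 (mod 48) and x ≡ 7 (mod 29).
1312

Using Chinese Remainder Theorem:
M = 48 × 29 = 1392
M1 = 29, M2 = 48
y1 = 29^(-1) mod 48 = 5
y2 = 48^(-1) mod 29 = 26
x = (16×29×5 + 7×48×26) mod 1392 = 1312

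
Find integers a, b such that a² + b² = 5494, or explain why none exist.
Not possible

Factorization: 5494 = 2 × 41 × 67
By Fermat: n is sum of two squares iff every prime p ≡ 3 (mod 4) appears to even power.
Prime(s) ≡ 3 (mod 4) with odd exponent: [(67, 1)]
Therefore 5494 cannot be expressed as a² + b².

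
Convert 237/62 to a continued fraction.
[3; 1, 4, 1, 1, 1, 3]

Euclidean algorithm steps:
237 = 3 × 62 + 51
62 = 1 × 51 + 11
51 = 4 × 11 + 7
11 = 1 × 7 + 4
7 = 1 × 4 + 3
4 = 1 × 3 + 1
3 = 3 × 1 + 0
Continued fraction: [3; 1, 4, 1, 1, 1, 3]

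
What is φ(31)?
30

31 = 31
φ(n) = n × ∏(1 - 1/p) for each prime p dividing n
φ(31) = 31 × (1 - 1/31) = 30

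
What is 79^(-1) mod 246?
109

gcd(79, 246) = 1, so the inverse exists.
Extended Euclidean algorithm on (246, 79):
246 = 3 × 79 + 9  ⟹  9 = (1)·246 + (-3)·79
79 = 8 × 9 + 7  ⟹  7 = (-8)·246 + (25)·79
9 = 1 × 7 + 2  ⟹  2 = (9)·246 + (-28)·79
7 = 3 × 2 + 1  ⟹  1 = (-35)·246 + (109)·79
So (109)·79 ≡ 1 (mod 246), i.e. 79^(-1) ≡ 109 (mod 246).
Check: 79 × 109 = 8611 ≡ 1 (mod 246)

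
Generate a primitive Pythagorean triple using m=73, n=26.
(4653, 3796, 6005)

Euclid's formula: a = m² - n², b = 2mn, c = m² + n²
m = 73, n = 26
a = 73² - 26² = 5329 - 676 = 4653
b = 2 × 73 × 26 = 3796
c = 73² + 26² = 5329 + 676 = 6005
Verification: 4653² + 3796² = 21650409 + 14409616 = 36060025 = 6005² ✓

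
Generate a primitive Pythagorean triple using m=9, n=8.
(17, 144, 145)

Euclid's formula: a = m² - n², b = 2mn, c = m² + n²
m = 9, n = 8
a = 9² - 8² = 81 - 64 = 17
b = 2 × 9 × 8 = 144
c = 9² + 8² = 81 + 64 = 145
Verification: 17² + 144² = 289 + 20736 = 21025 = 145² ✓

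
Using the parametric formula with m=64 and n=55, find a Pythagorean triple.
(1071, 7040, 7121)

Euclid's formula: a = m² - n², b = 2mn, c = m² + n²
m = 64, n = 55
a = 64² - 55² = 4096 - 3025 = 1071
b = 2 × 64 × 55 = 7040
c = 64² + 55² = 4096 + 3025 = 7121
Verification: 1071² + 7040² = 1147041 + 49561600 = 50708641 = 7121² ✓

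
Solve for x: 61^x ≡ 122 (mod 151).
81

Baby-step giant-step with step n = ⌈√151⌉ = 13.
Baby steps 61^j mod 151 (j:value) for j=0..12: 0:1, 1:61, 2:97, 3:28, 4:47, 5:149, 6:29, 7:108, 8:95, 9:57, 10:4, 11:93, 12:86.
Giant-step multiplier: 61^(-13) ≡ 61^(150-13) = 61^137 ≡ 120 (mod 151).
Giant steps γ_i = 122·120^i mod 151: γ_0=122, γ_1=144, γ_2=66, γ_3=68, γ_4=6, γ_5=116, γ_6=28 (in table at j=3).
x = i·n + j = 6·13 + 3 = 81.
Check: 61^81 ≡ 122 (mod 151).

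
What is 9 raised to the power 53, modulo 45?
9

Repeated squaring. Binary of 53 = 110101.
9^1 ≡ 9 (mod 45); 9^2 ≡ 36 (mod 45); 9^4 ≡ 36 (mod 45); 9^8 ≡ 36 (mod 45); 9^16 ≡ 36 (mod 45); 9^32 ≡ 36 (mod 45)
9^53 = 9^1 × 9^4 × 9^16 × 9^32 ≡ 9 (mod 45)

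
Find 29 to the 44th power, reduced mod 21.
1

Repeated squaring. Binary of 44 = 101100.
29^1 ≡ 8 (mod 21); 29^2 ≡ 1 (mod 21); 29^4 ≡ 1 (mod 21); 29^8 ≡ 1 (mod 21); 29^16 ≡ 1 (mod 21); 29^32 ≡ 1 (mod 21)
29^44 = 29^4 × 29^8 × 29^32 ≡ 1 (mod 21)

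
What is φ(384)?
128

384 = 2^7 × 3
φ(n) = n × ∏(1 - 1/p) for each prime p dividing n
φ(384) = 384 × (1 - 1/2) × (1 - 1/3) = 128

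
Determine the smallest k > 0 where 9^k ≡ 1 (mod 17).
8

17 is prime, so ord(9) divides φ(17) = 16.
Divisors of 16: 1, 2, 4, 8, 16.
Repeated squaring: 9^1 ≡ 9, 9^2 ≡ 13, 9^4 ≡ 16, 9^8 ≡ 1, 9^16 ≡ 1 (mod 17).
Test 9^d mod 17 for each divisor d in increasing order:
9^1 ≡ 9
9^2 ≡ 13
9^4 ≡ 16
9^8 ≡ 1  ← first divisor giving 1
The order is 8.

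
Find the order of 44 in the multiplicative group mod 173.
172

173 is prime, so ord(44) divides φ(173) = 172.
Divisors of 172: 1, 2, 4, 43, 86, 172.
Repeated squaring: 44^1 ≡ 44, 44^2 ≡ 33, 44^4 ≡ 51, 44^8 ≡ 6, 44^16 ≡ 36, 44^32 ≡ 85, 44^64 ≡ 132, 44^128 ≡ 124 (mod 173).
Test 44^d mod 173 for each divisor d in increasing order:
44^1 ≡ 44
44^2 ≡ 33
44^4 ≡ 51
44^43 = 44^32·44^8·44^2·44^1 ≡ 80
44^86 = 44^64·44^16·44^4·44^2 ≡ 172
44^172 = 44^128·44^32·44^8·44^4 ≡ 1  ← first divisor giving 1
The order is 172.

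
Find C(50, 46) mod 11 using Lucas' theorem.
4

Using Lucas' theorem:
Write n=50 and k=46 in base 11:
n in base 11: [4, 6]
k in base 11: [4, 2]
C(50,46) mod 11 = ∏ C(n_i, k_i) mod 11
Digit binomials (mod 11): C(4,4) = 1; C(6,2) = 15 ≡ 4
Product: 1 × 4 = 4 ≡ 4 (mod 11)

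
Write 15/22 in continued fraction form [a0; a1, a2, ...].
[0; 1, 2, 7]

Euclidean algorithm steps:
15 = 0 × 22 + 15
22 = 1 × 15 + 7
15 = 2 × 7 + 1
7 = 7 × 1 + 0
Continued fraction: [0; 1, 2, 7]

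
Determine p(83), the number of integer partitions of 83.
23338469

p(n) counts ways to write n as a sum of positive integers (order ignored).
Euler's pentagonal recurrence: p(k) = p(k-1) + p(k-2) - p(k-5) - p(k-7) + p(k-12) + p(k-15) - ... (offsets j(3j∓1)/2, signs ++--, p(0)=1, p(<0)=0).
DP table for k = 0..82: p(0)=1, p(1)=1, p(2)=2, p(3)=3, p(4)=5, p(5)=7, p(6)=11, p(7)=15, p(8)=22, p(9)=30, p(10)=42, p(11)=56, p(12)=77, p(13)=101, p(14)=135, p(15)=176, p(16)=231, p(17)=297, p(18)=385, p(19)=490, p(20)=627, p(21)=792, p(22)=1002, p(23)=1255, p(24)=1575, p(25)=1958, p(26)=2436, p(27)=3010, p(28)=3718, p(29)=4565, p(30)=5604, p(31)=6842, p(32)=8349, p(33)=10143, p(34)=12310, p(35)=14883, p(36)=17977, p(37)=21637, p(38)=26015, p(39)=31185, p(40)=37338, p(41)=44583, p(42)=53174, p(43)=63261, p(44)=75175, p(45)=89134, p(46)=105558, p(47)=124754, p(48)=147273, p(49)=173525, p(50)=204226, p(51)=239943, p(52)=281589, p(53)=329931, p(54)=386155, p(55)=451276, p(56)=526823, p(57)=614154, p(58)=715220, p(59)=831820, p(60)=966467, p(61)=1121505, p(62)=1300156, p(63)=1505499, p(64)=1741630, p(65)=2012558, p(66)=2323520, p(67)=2679689, p(68)=3087735, p(69)=3554345, p(70)=4087968, p(71)=4697205, p(72)=5392783, p(73)=6185689, p(74)=7089500, p(75)=8118264, p(76)=9289091, p(77)=10619863, p(78)=12132164, p(79)=13848650, p(80)=15796476, p(81)=18004327, p(82)=20506255.
Final step: p(83) = p(82) + p(81) - p(78) - p(76) + p(71) + p(68) - p(61) - p(57) + p(48) + p(43) - p(32) - p(26) + p(13) + p(6)
= 20506255 + 18004327 - 12132164 - 9289091 + 4697205 + 3087735 - 1121505 - 614154 + 147273 + 63261 - 8349 - 2436 + 101 + 11
= 23338469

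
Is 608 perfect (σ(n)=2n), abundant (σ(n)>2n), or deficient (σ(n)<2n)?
abundant

Proper divisors of 608: sum = 1 + 2 + 4 + 8 + 16 + 19 + 32 + 38 + 76 + 152 + 304 = 652
Since 652 > 608, 608 is abundant.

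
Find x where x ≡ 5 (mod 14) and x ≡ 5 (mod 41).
5

Using Chinese Remainder Theorem:
M = 14 × 41 = 574
M1 = 41, M2 = 14
y1 = 41^(-1) mod 14 = 13
y2 = 14^(-1) mod 41 = 3
x = (5×41×13 + 5×14×3) mod 574 = 5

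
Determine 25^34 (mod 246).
223

Repeated squaring. Binary of 34 = 100010.
25^1 ≡ 25 (mod 246); 25^2 ≡ 133 (mod 246); 25^4 ≡ 223 (mod 246); 25^8 ≡ 37 (mod 246); 25^16 ≡ 139 (mod 246); 25^32 ≡ 133 (mod 246)
25^34 = 25^2 × 25^32 ≡ 223 (mod 246)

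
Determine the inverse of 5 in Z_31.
25

gcd(5, 31) = 1, so the inverse exists.
Extended Euclidean algorithm on (31, 5):
31 = 6 × 5 + 1  ⟹  1 = (1)·31 + (-6)·5
So (-6)·5 ≡ 1 (mod 31), i.e. 5^(-1) ≡ -6 ≡ 25 (mod 31).
Check: 5 × 25 = 125 ≡ 1 (mod 31)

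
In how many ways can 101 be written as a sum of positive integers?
214481126

p(n) counts ways to write n as a sum of positive integers (order ignored).
Euler's pentagonal recurrence: p(k) = p(k-1) + p(k-2) - p(k-5) - p(k-7) + p(k-12) + p(k-15) - ... (offsets j(3j∓1)/2, signs ++--, p(0)=1, p(<0)=0).
DP table for k = 0..100: p(0)=1, p(1)=1, p(2)=2, p(3)=3, p(4)=5, p(5)=7, p(6)=11, p(7)=15, p(8)=22, p(9)=30, p(10)=42, p(11)=56, p(12)=77, p(13)=101, p(14)=135, p(15)=176, p(16)=231, p(17)=297, p(18)=385, p(19)=490, p(20)=627, p(21)=792, p(22)=1002, p(23)=1255, p(24)=1575, p(25)=1958, p(26)=2436, p(27)=3010, p(28)=3718, p(29)=4565, p(30)=5604, p(31)=6842, p(32)=8349, p(33)=10143, p(34)=12310, p(35)=14883, p(36)=17977, p(37)=21637, p(38)=26015, p(39)=31185, p(40)=37338, p(41)=44583, p(42)=53174, p(43)=63261, p(44)=75175, p(45)=89134, p(46)=105558, p(47)=124754, p(48)=147273, p(49)=173525, p(50)=204226, p(51)=239943, p(52)=281589, p(53)=329931, p(54)=386155, p(55)=451276, p(56)=526823, p(57)=614154, p(58)=715220, p(59)=831820, p(60)=966467, p(61)=1121505, p(62)=1300156, p(63)=1505499, p(64)=1741630, p(65)=2012558, p(66)=2323520, p(67)=2679689, p(68)=3087735, p(69)=3554345, p(70)=4087968, p(71)=4697205, p(72)=5392783, p(73)=6185689, p(74)=7089500, p(75)=8118264, p(76)=9289091, p(77)=10619863, p(78)=12132164, p(79)=13848650, p(80)=15796476, p(81)=18004327, p(82)=20506255, p(83)=23338469, p(84)=26543660, p(85)=30167357, p(86)=34262962, p(87)=38887673, p(88)=44108109, p(89)=49995925, p(90)=56634173, p(91)=64112359, p(92)=72533807, p(93)=82010177, p(94)=92669720, p(95)=104651419, p(96)=118114304, p(97)=133230930, p(98)=150198136, p(99)=169229875, p(100)=190569292.
Final step: p(101) = p(100) + p(99) - p(96) - p(94) + p(89) + p(86) - p(79) - p(75) + p(66) + p(61) - p(50) - p(44) + p(31) + p(24) - p(9) - p(1)
= 190569292 + 169229875 - 118114304 - 92669720 + 49995925 + 34262962 - 13848650 - 8118264 + 2323520 + 1121505 - 204226 - 75175 + 6842 + 1575 - 30 - 1
= 214481126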